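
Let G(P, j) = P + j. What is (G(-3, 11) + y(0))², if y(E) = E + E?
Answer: 64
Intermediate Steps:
y(E) = 2*E
(G(-3, 11) + y(0))² = ((-3 + 11) + 2*0)² = (8 + 0)² = 8² = 64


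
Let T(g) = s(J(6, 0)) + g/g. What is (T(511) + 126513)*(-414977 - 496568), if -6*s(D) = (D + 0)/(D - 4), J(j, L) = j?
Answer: -230645496715/2 ≈ -1.1532e+11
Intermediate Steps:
s(D) = -D/(6*(-4 + D)) (s(D) = -(D + 0)/(6*(D - 4)) = -D/(6*(-4 + D)))
T(g) = ½ (T(g) = -1*6/(-24 + 6*6) + g/g = -1*6/(-24 + 36) + 1 = -1*6/12 + 1 = -1*6*1/12 + 1 = -½ + 1 = ½)
(T(511) + 126513)*(-414977 - 496568) = (½ + 126513)*(-414977 - 496568) = (253027/2)*(-911545) = -230645496715/2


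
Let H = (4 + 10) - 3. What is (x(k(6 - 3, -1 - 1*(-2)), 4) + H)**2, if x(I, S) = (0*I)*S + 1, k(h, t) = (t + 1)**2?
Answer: 144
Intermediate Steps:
H = 11 (H = 14 - 3 = 11)
k(h, t) = (1 + t)**2
x(I, S) = 1 (x(I, S) = 0*S + 1 = 0 + 1 = 1)
(x(k(6 - 3, -1 - 1*(-2)), 4) + H)**2 = (1 + 11)**2 = 12**2 = 144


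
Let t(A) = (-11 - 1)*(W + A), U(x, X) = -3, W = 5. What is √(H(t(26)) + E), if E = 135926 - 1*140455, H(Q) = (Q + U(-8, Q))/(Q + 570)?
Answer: I*√19736574/66 ≈ 67.312*I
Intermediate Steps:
t(A) = -60 - 12*A (t(A) = (-11 - 1)*(5 + A) = -12*(5 + A) = -60 - 12*A)
H(Q) = (-3 + Q)/(570 + Q) (H(Q) = (Q - 3)/(Q + 570) = (-3 + Q)/(570 + Q))
E = -4529 (E = 135926 - 140455 = -4529)
√(H(t(26)) + E) = √((-3 + (-60 - 12*26))/(570 + (-60 - 12*26)) - 4529) = √((-3 + (-60 - 312))/(570 + (-60 - 312)) - 4529) = √((-3 - 372)/(570 - 372) - 4529) = √(-375/198 - 4529) = √((1/198)*(-375) - 4529) = √(-125/66 - 4529) = √(-299039/66) = I*√19736574/66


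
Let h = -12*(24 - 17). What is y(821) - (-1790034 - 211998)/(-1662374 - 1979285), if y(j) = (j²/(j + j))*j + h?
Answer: 2454011671243/7283318 ≈ 3.3694e+5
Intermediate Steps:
h = -84 (h = -12*7 = -84)
y(j) = -84 + j²/2 (y(j) = (j²/(j + j))*j - 84 = (j²/((2*j)))*j - 84 = ((1/(2*j))*j²)*j - 84 = (j/2)*j - 84 = j²/2 - 84 = -84 + j²/2)
y(821) - (-1790034 - 211998)/(-1662374 - 1979285) = (-84 + (½)*821²) - (-1790034 - 211998)/(-1662374 - 1979285) = (-84 + (½)*674041) - (-2002032)/(-3641659) = (-84 + 674041/2) - (-2002032)*(-1)/3641659 = 673873/2 - 1*2002032/3641659 = 673873/2 - 2002032/3641659 = 2454011671243/7283318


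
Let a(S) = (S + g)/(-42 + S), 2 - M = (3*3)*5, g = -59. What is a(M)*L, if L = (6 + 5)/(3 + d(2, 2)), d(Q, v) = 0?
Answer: 22/5 ≈ 4.4000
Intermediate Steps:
M = -43 (M = 2 - 3*3*5 = 2 - 9*5 = 2 - 1*45 = 2 - 45 = -43)
L = 11/3 (L = (6 + 5)/(3 + 0) = 11/3 ≈ 3.6667)
a(S) = (-59 + S)/(-42 + S) (a(S) = (S - 59)/(-42 + S) = (-59 + S)/(-42 + S))
a(M)*L = ((-59 - 43)/(-42 - 43))*(11/3) = (-102/(-85))*(11/3) = -1/85*(-102)*(11/3) = (6/5)*(11/3) = 22/5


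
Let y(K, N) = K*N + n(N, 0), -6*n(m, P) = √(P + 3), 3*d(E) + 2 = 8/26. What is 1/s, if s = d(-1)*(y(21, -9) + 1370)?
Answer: -276354/184108441 - 39*√3/184108441 ≈ -0.0015014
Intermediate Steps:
d(E) = -22/39 (d(E) = -⅔ + (8/26)/3 = -⅔ + (8*(1/26))/3 = -⅔ + (⅓)*(4/13) = -⅔ + 4/39 = -22/39)
n(m, P) = -√(3 + P)/6 (n(m, P) = -√(P + 3)/6 = -√(3 + P)/6)
y(K, N) = -√3/6 + K*N (y(K, N) = K*N - √(3 + 0)/6 = K*N - √3/6 = -√3/6 + K*N)
s = -25982/39 + 11*√3/117 (s = -22*((-√3/6 + 21*(-9)) + 1370)/39 = -22*((-√3/6 - 189) + 1370)/39 = -22*((-189 - √3/6) + 1370)/39 = -22*(1181 - √3/6)/39 = -25982/39 + 11*√3/117 ≈ -666.04)
1/s = 1/(-25982/39 + 11*√3/117)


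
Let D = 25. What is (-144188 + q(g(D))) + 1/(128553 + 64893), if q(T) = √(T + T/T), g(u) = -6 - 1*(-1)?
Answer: -27892591847/193446 + 2*I ≈ -1.4419e+5 + 2.0*I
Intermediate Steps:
g(u) = -5 (g(u) = -6 + 1 = -5)
q(T) = √(1 + T) (q(T) = √(T + 1) = √(1 + T))
(-144188 + q(g(D))) + 1/(128553 + 64893) = (-144188 + √(1 - 5)) + 1/(128553 + 64893) = (-144188 + √(-4)) + 1/193446 = (-144188 + 2*I) + 1/193446 = -27892591847/193446 + 2*I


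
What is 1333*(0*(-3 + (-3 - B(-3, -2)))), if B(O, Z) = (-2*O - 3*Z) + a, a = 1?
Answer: 0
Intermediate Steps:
B(O, Z) = 1 - 3*Z - 2*O (B(O, Z) = (-2*O - 3*Z) + 1 = (-3*Z - 2*O) + 1 = 1 - 3*Z - 2*O)
1333*(0*(-3 + (-3 - B(-3, -2)))) = 1333*(0*(-3 + (-3 - (1 - 3*(-2) - 2*(-3))))) = 1333*(0*(-3 + (-3 - (1 + 6 + 6)))) = 1333*(0*(-3 + (-3 - 1*13))) = 1333*(0*(-3 + (-3 - 13))) = 1333*(0*(-3 - 16)) = 1333*(0*(-19)) = 1333*0 = 0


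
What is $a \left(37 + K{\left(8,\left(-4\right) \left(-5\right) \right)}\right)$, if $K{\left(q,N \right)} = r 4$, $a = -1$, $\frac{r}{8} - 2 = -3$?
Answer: $-5$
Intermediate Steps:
$r = -8$ ($r = 16 + 8 \left(-3\right) = 16 - 24 = -8$)
$K{\left(q,N \right)} = -32$ ($K{\left(q,N \right)} = \left(-8\right) 4 = -32$)
$a \left(37 + K{\left(8,\left(-4\right) \left(-5\right) \right)}\right) = - (37 - 32) = \left(-1\right) 5 = -5$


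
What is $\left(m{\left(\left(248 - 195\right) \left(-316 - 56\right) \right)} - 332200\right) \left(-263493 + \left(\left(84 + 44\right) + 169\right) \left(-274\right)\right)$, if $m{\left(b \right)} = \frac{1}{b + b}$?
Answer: $\frac{28412404259769}{248} \approx 1.1457 \cdot 10^{11}$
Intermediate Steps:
$m{\left(b \right)} = \frac{1}{2 b}$
$\left(m{\left(\left(248 - 195\right) \left(-316 - 56\right) \right)} - 332200\right) \left(-263493 + \left(\left(84 + 44\right) + 169\right) \left(-274\right)\right) = \left(\frac{1}{2 \left(248 - 195\right) \left(-316 - 56\right)} - 332200\right) \left(-263493 + \left(\left(84 + 44\right) + 169\right) \left(-274\right)\right) = \left(\frac{1}{2 \cdot 53 \left(-372\right)} - 332200\right) \left(-263493 + \left(128 + 169\right) \left(-274\right)\right) = \left(\frac{1}{2 \left(-19716\right)} - 332200\right) \left(-263493 + 297 \left(-274\right)\right) = \left(\frac{1}{2} \left(- \frac{1}{19716}\right) - 332200\right) \left(-263493 - 81378\right) = \left(- \frac{1}{39432} - 332200\right) \left(-344871\right) = \left(- \frac{13099310401}{39432}\right) \left(-344871\right) = \frac{28412404259769}{248}$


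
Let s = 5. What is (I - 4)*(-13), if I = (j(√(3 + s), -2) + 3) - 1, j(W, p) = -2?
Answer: 52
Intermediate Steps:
I = 0 (I = (-2 + 3) - 1 = 1 - 1 = 0)
(I - 4)*(-13) = (0 - 4)*(-13) = -4*(-13) = 52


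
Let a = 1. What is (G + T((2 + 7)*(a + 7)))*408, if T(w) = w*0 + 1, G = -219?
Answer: -88944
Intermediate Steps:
T(w) = 1 (T(w) = 0 + 1 = 1)
(G + T((2 + 7)*(a + 7)))*408 = (-219 + 1)*408 = -218*408 = -88944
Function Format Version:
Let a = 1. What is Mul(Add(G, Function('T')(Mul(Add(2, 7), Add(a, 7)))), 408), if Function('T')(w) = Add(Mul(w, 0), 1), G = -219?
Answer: -88944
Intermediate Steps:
Function('T')(w) = 1 (Function('T')(w) = Add(0, 1) = 1)
Mul(Add(G, Function('T')(Mul(Add(2, 7), Add(a, 7)))), 408) = Mul(Add(-219, 1), 408) = Mul(-218, 408) = -88944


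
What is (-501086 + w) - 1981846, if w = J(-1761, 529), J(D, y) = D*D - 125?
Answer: 618064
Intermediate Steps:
J(D, y) = -125 + D² (J(D, y) = D² - 125 = -125 + D²)
w = 3100996 (w = -125 + (-1761)² = -125 + 3101121 = 3100996)
(-501086 + w) - 1981846 = (-501086 + 3100996) - 1981846 = 2599910 - 1981846 = 618064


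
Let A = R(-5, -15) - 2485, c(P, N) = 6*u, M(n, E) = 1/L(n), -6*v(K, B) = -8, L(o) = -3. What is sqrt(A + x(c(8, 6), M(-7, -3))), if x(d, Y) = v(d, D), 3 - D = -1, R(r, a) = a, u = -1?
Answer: 2*I*sqrt(5622)/3 ≈ 49.987*I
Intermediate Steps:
D = 4 (D = 3 - 1*(-1) = 3 + 1 = 4)
v(K, B) = 4/3 (v(K, B) = -1/6*(-8) = 4/3)
M(n, E) = -1/3 (M(n, E) = 1/(-3) = -1/3)
c(P, N) = -6 (c(P, N) = 6*(-1) = -6)
x(d, Y) = 4/3
A = -2500 (A = -15 - 2485 = -2500)
sqrt(A + x(c(8, 6), M(-7, -3))) = sqrt(-2500 + 4/3) = sqrt(-7496/3) = 2*I*sqrt(5622)/3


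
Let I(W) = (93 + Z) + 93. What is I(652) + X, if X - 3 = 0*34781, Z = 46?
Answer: 235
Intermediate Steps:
X = 3 (X = 3 + 0*34781 = 3 + 0 = 3)
I(W) = 232 (I(W) = (93 + 46) + 93 = 139 + 93 = 232)
I(652) + X = 232 + 3 = 235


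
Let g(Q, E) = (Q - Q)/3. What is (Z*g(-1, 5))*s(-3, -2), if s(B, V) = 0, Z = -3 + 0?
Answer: 0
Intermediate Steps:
Z = -3
g(Q, E) = 0 (g(Q, E) = 0*(⅓) = 0)
(Z*g(-1, 5))*s(-3, -2) = -3*0*0 = 0*0 = 0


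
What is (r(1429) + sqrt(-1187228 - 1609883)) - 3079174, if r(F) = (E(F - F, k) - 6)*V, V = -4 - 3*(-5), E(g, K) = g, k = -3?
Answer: -3079240 + I*sqrt(2797111) ≈ -3.0792e+6 + 1672.5*I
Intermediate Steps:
V = 11 (V = -4 + 15 = 11)
r(F) = -66 (r(F) = ((F - F) - 6)*11 = (0 - 6)*11 = -6*11 = -66)
(r(1429) + sqrt(-1187228 - 1609883)) - 3079174 = (-66 + sqrt(-1187228 - 1609883)) - 3079174 = (-66 + sqrt(-2797111)) - 3079174 = (-66 + I*sqrt(2797111)) - 3079174 = -3079240 + I*sqrt(2797111)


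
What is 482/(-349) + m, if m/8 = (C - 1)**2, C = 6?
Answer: 69318/349 ≈ 198.62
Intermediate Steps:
m = 200 (m = 8*(6 - 1)**2 = 8*5**2 = 8*25 = 200)
482/(-349) + m = 482/(-349) + 200 = 482*(-1/349) + 200 = -482/349 + 200 = 69318/349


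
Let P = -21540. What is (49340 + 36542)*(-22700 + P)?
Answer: -3799419680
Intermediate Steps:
(49340 + 36542)*(-22700 + P) = (49340 + 36542)*(-22700 - 21540) = 85882*(-44240) = -3799419680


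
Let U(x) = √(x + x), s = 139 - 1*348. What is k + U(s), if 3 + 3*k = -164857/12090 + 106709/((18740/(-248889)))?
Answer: -32109840739907/67969980 + I*√418 ≈ -4.7241e+5 + 20.445*I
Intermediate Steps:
s = -209 (s = 139 - 348 = -209)
U(x) = √2*√x (U(x) = √(2*x) = √2*√x)
k = -32109840739907/67969980 (k = -1 + (-164857/12090 + 106709/((18740/(-248889))))/3 = -1 + (-164857*1/12090 + 106709/((18740*(-1/248889))))/3 = -1 + (-164857/12090 + 106709/(-18740/248889))/3 = -1 + (-164857/12090 + 106709*(-248889/18740))/3 = -1 + (-164857/12090 - 26558696301/18740)/3 = -1 + (⅓)*(-32109772769927/22656660) = -1 - 32109772769927/67969980 = -32109840739907/67969980 ≈ -4.7241e+5)
k + U(s) = -32109840739907/67969980 + √2*√(-209) = -32109840739907/67969980 + √2*(I*√209) = -32109840739907/67969980 + I*√418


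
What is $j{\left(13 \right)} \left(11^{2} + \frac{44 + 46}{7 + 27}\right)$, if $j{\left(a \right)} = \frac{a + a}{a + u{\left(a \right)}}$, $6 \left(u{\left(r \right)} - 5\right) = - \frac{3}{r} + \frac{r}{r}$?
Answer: $\frac{2131428}{12019} \approx 177.34$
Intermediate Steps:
$u{\left(r \right)} = \frac{31}{6} - \frac{1}{2 r}$ ($u{\left(r \right)} = 5 + \frac{- \frac{3}{r} + \frac{r}{r}}{6} = 5 + \frac{- \frac{3}{r} + 1}{6} = 5 + \frac{1 - \frac{3}{r}}{6} = 5 + \left(\frac{1}{6} - \frac{1}{2 r}\right) = \frac{31}{6} - \frac{1}{2 r}$)
$j{\left(a \right)} = \frac{2 a}{a + \frac{-3 + 31 a}{6 a}}$ ($j{\left(a \right)} = \frac{a + a}{a + \frac{-3 + 31 a}{6 a}} = \frac{2 a}{a + \frac{-3 + 31 a}{6 a}}$)
$j{\left(13 \right)} \left(11^{2} + \frac{44 + 46}{7 + 27}\right) = \frac{12 \cdot 13^{2}}{-3 + 6 \cdot 13^{2} + 31 \cdot 13} \left(11^{2} + \frac{44 + 46}{7 + 27}\right) = 12 \cdot 169 \frac{1}{-3 + 6 \cdot 169 + 403} \left(121 + \frac{90}{34}\right) = 12 \cdot 169 \frac{1}{-3 + 1014 + 403} \left(121 + 90 \cdot \frac{1}{34}\right) = 12 \cdot 169 \cdot \frac{1}{1414} \left(121 + \frac{45}{17}\right) = 12 \cdot 169 \cdot \frac{1}{1414} \cdot \frac{2102}{17} = \frac{1014}{707} \cdot \frac{2102}{17} = \frac{2131428}{12019}$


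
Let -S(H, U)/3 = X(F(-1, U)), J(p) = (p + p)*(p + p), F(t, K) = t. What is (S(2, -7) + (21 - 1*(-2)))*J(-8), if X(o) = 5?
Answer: 2048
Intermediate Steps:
J(p) = 4*p**2 (J(p) = (2*p)*(2*p) = 4*p**2)
S(H, U) = -15 (S(H, U) = -3*5 = -15)
(S(2, -7) + (21 - 1*(-2)))*J(-8) = (-15 + (21 - 1*(-2)))*(4*(-8)**2) = (-15 + (21 + 2))*(4*64) = (-15 + 23)*256 = 8*256 = 2048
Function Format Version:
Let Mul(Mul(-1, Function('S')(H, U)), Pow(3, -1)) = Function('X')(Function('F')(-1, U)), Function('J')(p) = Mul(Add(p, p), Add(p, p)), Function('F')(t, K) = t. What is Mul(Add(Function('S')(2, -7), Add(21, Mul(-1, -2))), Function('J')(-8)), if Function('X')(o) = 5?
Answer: 2048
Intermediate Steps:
Function('J')(p) = Mul(4, Pow(p, 2)) (Function('J')(p) = Mul(Mul(2, p), Mul(2, p)) = Mul(4, Pow(p, 2)))
Function('S')(H, U) = -15 (Function('S')(H, U) = Mul(-3, 5) = -15)
Mul(Add(Function('S')(2, -7), Add(21, Mul(-1, -2))), Function('J')(-8)) = Mul(Add(-15, Add(21, Mul(-1, -2))), Mul(4, Pow(-8, 2))) = Mul(Add(-15, Add(21, 2)), Mul(4, 64)) = Mul(Add(-15, 23), 256) = Mul(8, 256) = 2048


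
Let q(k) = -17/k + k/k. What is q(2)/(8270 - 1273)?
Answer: -15/13994 ≈ -0.0010719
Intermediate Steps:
q(k) = 1 - 17/k (q(k) = -17/k + 1 = 1 - 17/k)
q(2)/(8270 - 1273) = ((-17 + 2)/2)/(8270 - 1273) = ((1/2)*(-15))/6997 = -15/2*1/6997 = -15/13994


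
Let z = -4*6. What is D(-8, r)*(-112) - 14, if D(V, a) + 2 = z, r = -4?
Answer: 2898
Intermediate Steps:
z = -24
D(V, a) = -26 (D(V, a) = -2 - 24 = -26)
D(-8, r)*(-112) - 14 = -26*(-112) - 14 = 2912 - 14 = 2898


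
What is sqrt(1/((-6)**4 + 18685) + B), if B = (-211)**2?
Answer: sqrt(17774580132062)/19981 ≈ 211.00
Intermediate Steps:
B = 44521
sqrt(1/((-6)**4 + 18685) + B) = sqrt(1/((-6)**4 + 18685) + 44521) = sqrt(1/(1296 + 18685) + 44521) = sqrt(1/19981 + 44521) = sqrt(889574102/19981) = sqrt(17774580132062)/19981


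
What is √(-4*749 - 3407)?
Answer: I*√6403 ≈ 80.019*I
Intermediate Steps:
√(-4*749 - 3407) = √(-2996 - 3407) = √(-6403) = I*√6403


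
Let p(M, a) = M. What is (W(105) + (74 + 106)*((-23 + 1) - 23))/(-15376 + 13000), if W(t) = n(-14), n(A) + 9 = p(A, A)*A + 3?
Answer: 3955/1188 ≈ 3.3291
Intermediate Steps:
n(A) = -6 + A**2 (n(A) = -9 + (A*A + 3) = -9 + (A**2 + 3) = -9 + (3 + A**2) = -6 + A**2)
W(t) = 190 (W(t) = -6 + (-14)**2 = -6 + 196 = 190)
(W(105) + (74 + 106)*((-23 + 1) - 23))/(-15376 + 13000) = (190 + (74 + 106)*((-23 + 1) - 23))/(-15376 + 13000) = (190 + 180*(-22 - 23))/(-2376) = (190 + 180*(-45))*(-1/2376) = (190 - 8100)*(-1/2376) = -7910*(-1/2376) = 3955/1188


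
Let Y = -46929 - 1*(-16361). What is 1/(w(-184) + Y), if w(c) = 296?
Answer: -1/30272 ≈ -3.3034e-5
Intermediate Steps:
Y = -30568 (Y = -46929 + 16361 = -30568)
1/(w(-184) + Y) = 1/(296 - 30568) = 1/(-30272) = -1/30272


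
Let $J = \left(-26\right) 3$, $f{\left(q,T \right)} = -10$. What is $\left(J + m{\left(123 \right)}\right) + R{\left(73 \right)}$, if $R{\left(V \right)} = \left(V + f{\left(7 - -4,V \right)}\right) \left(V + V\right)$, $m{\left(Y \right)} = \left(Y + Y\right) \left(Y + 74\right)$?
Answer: $57582$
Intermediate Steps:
$m{\left(Y \right)} = 2 Y \left(74 + Y\right)$
$J = -78$
$R{\left(V \right)} = 2 V \left(-10 + V\right)$ ($R{\left(V \right)} = \left(V - 10\right) \left(V + V\right) = \left(-10 + V\right) 2 V = 2 V \left(-10 + V\right)$)
$\left(J + m{\left(123 \right)}\right) + R{\left(73 \right)} = \left(-78 + 2 \cdot 123 \left(74 + 123\right)\right) + 2 \cdot 73 \left(-10 + 73\right) = \left(-78 + 2 \cdot 123 \cdot 197\right) + 2 \cdot 73 \cdot 63 = \left(-78 + 48462\right) + 9198 = 48384 + 9198 = 57582$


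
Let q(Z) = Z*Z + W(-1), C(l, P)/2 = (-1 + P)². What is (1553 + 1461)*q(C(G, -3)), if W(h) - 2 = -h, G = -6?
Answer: 3095378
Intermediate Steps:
W(h) = 2 - h
C(l, P) = 2*(-1 + P)²
q(Z) = 3 + Z² (q(Z) = Z*Z + (2 - 1*(-1)) = Z² + (2 + 1) = Z² + 3 = 3 + Z²)
(1553 + 1461)*q(C(G, -3)) = (1553 + 1461)*(3 + (2*(-1 - 3)²)²) = 3014*(3 + (2*(-4)²)²) = 3014*(3 + (2*16)²) = 3014*(3 + 32²) = 3014*(3 + 1024) = 3014*1027 = 3095378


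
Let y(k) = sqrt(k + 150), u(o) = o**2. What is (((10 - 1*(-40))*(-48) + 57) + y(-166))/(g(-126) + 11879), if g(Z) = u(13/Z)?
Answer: -37197468/188591173 + 63504*I/188591173 ≈ -0.19724 + 0.00033673*I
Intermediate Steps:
g(Z) = 169/Z**2 (g(Z) = (13/Z)**2 = 169/Z**2)
y(k) = sqrt(150 + k)
(((10 - 1*(-40))*(-48) + 57) + y(-166))/(g(-126) + 11879) = (((10 - 1*(-40))*(-48) + 57) + sqrt(150 - 166))/(169/(-126)**2 + 11879) = (((10 + 40)*(-48) + 57) + sqrt(-16))/(169*(1/15876) + 11879) = ((50*(-48) + 57) + 4*I)/(169/15876 + 11879) = ((-2400 + 57) + 4*I)/(188591173/15876) = (-2343 + 4*I)*(15876/188591173) = -37197468/188591173 + 63504*I/188591173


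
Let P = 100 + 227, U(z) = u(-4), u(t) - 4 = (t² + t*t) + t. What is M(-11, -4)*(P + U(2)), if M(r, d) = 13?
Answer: 4667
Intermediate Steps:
u(t) = 4 + t + 2*t² (u(t) = 4 + ((t² + t*t) + t) = 4 + ((t² + t²) + t) = 4 + (2*t² + t) = 4 + (t + 2*t²) = 4 + t + 2*t²)
U(z) = 32 (U(z) = 4 - 4 + 2*(-4)² = 4 - 4 + 2*16 = 4 - 4 + 32 = 32)
P = 327
M(-11, -4)*(P + U(2)) = 13*(327 + 32) = 13*359 = 4667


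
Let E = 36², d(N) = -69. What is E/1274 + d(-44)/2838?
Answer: 598357/602602 ≈ 0.99296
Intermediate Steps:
E = 1296
E/1274 + d(-44)/2838 = 1296/1274 - 69/2838 = 1296*(1/1274) - 69*1/2838 = 648/637 - 23/946 = 598357/602602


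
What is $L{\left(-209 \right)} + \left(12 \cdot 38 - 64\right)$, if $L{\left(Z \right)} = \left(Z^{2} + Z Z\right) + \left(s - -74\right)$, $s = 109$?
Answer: $87937$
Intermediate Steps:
$L{\left(Z \right)} = 183 + 2 Z^{2}$ ($L{\left(Z \right)} = \left(Z^{2} + Z Z\right) + \left(109 - -74\right) = \left(Z^{2} + Z^{2}\right) + \left(109 + 74\right) = 2 Z^{2} + 183 = 183 + 2 Z^{2}$)
$L{\left(-209 \right)} + \left(12 \cdot 38 - 64\right) = \left(183 + 2 \left(-209\right)^{2}\right) + \left(12 \cdot 38 - 64\right) = \left(183 + 2 \cdot 43681\right) + \left(456 - 64\right) = \left(183 + 87362\right) + 392 = 87545 + 392 = 87937$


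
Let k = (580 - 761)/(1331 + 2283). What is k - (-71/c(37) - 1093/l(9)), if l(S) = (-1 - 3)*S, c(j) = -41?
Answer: -85729361/2667132 ≈ -32.143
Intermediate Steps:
l(S) = -4*S
k = -181/3614 ≈ -0.050083
k - (-71/c(37) - 1093/l(9)) = -181/3614 - (-71/(-41) - 1093/((-4*9))) = -181/3614 - (-71*(-1/41) - 1093/(-36)) = -181/3614 - (71/41 - 1093*(-1/36)) = -181/3614 - (71/41 + 1093/36) = -181/3614 - 1*47369/1476 = -181/3614 - 47369/1476 = -85729361/2667132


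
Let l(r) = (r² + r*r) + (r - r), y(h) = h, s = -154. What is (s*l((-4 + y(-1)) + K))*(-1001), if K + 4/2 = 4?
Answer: 2774772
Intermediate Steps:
K = 2 (K = -2 + 4 = 2)
l(r) = 2*r² (l(r) = (r² + r²) + 0 = 2*r² + 0 = 2*r²)
(s*l((-4 + y(-1)) + K))*(-1001) = -308*((-4 - 1) + 2)²*(-1001) = -308*(-5 + 2)²*(-1001) = -308*(-3)²*(-1001) = -308*9*(-1001) = -154*18*(-1001) = -2772*(-1001) = 2774772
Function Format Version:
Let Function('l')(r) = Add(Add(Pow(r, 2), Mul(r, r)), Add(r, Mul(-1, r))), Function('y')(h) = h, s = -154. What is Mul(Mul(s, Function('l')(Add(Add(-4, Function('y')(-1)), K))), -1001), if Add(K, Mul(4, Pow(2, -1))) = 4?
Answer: 2774772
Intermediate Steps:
K = 2 (K = Add(-2, 4) = 2)
Function('l')(r) = Mul(2, Pow(r, 2)) (Function('l')(r) = Add(Add(Pow(r, 2), Pow(r, 2)), 0) = Add(Mul(2, Pow(r, 2)), 0) = Mul(2, Pow(r, 2)))
Mul(Mul(s, Function('l')(Add(Add(-4, Function('y')(-1)), K))), -1001) = Mul(Mul(-154, Mul(2, Pow(Add(Add(-4, -1), 2), 2))), -1001) = Mul(Mul(-154, Mul(2, Pow(Add(-5, 2), 2))), -1001) = Mul(Mul(-154, Mul(2, Pow(-3, 2))), -1001) = Mul(Mul(-154, Mul(2, 9)), -1001) = Mul(Mul(-154, 18), -1001) = Mul(-2772, -1001) = 2774772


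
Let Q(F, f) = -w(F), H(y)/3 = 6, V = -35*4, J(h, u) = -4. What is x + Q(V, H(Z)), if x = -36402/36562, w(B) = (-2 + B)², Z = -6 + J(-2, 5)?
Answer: -368636285/18281 ≈ -20165.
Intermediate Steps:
Z = -10 (Z = -6 - 4 = -10)
V = -140
H(y) = 18 (H(y) = 3*6 = 18)
Q(F, f) = -(-2 + F)²
x = -18201/18281 (x = -36402*1/36562 = -18201/18281 ≈ -0.99562)
x + Q(V, H(Z)) = -18201/18281 - (-2 - 140)² = -18201/18281 - 1*(-142)² = -18201/18281 - 1*20164 = -18201/18281 - 20164 = -368636285/18281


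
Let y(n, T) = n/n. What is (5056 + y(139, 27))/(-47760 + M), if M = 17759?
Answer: -5057/30001 ≈ -0.16856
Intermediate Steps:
y(n, T) = 1
(5056 + y(139, 27))/(-47760 + M) = (5056 + 1)/(-47760 + 17759) = 5057/(-30001) = 5057*(-1/30001) = -5057/30001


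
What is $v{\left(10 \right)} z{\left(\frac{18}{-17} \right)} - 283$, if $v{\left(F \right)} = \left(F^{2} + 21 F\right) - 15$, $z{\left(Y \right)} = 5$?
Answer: $1192$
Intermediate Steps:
$v{\left(F \right)} = -15 + F^{2} + 21 F$
$v{\left(10 \right)} z{\left(\frac{18}{-17} \right)} - 283 = \left(-15 + 10^{2} + 21 \cdot 10\right) 5 - 283 = \left(-15 + 100 + 210\right) 5 - 283 = 295 \cdot 5 - 283 = 1475 - 283 = 1192$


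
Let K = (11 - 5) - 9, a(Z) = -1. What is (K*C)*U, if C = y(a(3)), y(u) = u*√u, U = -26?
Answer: -78*I ≈ -78.0*I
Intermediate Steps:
y(u) = u^(3/2)
K = -3 (K = 6 - 9 = -3)
C = -I (C = (-1)^(3/2) = -I ≈ -1.0*I)
(K*C)*U = -(-3)*I*(-26) = (3*I)*(-26) = -78*I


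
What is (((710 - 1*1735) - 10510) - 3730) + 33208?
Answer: 17943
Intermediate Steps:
(((710 - 1*1735) - 10510) - 3730) + 33208 = (((710 - 1735) - 10510) - 3730) + 33208 = ((-1025 - 10510) - 3730) + 33208 = (-11535 - 3730) + 33208 = -15265 + 33208 = 17943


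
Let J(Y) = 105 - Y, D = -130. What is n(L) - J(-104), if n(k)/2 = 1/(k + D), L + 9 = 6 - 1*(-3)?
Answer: -13586/65 ≈ -209.02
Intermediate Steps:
L = 0 (L = -9 + (6 - 1*(-3)) = -9 + (6 + 3) = -9 + 9 = 0)
n(k) = 2/(-130 + k) (n(k) = 2/(k - 130) = 2/(-130 + k))
n(L) - J(-104) = 2/(-130 + 0) - (105 - 1*(-104)) = 2/(-130) - (105 + 104) = 2*(-1/130) - 1*209 = -1/65 - 209 = -13586/65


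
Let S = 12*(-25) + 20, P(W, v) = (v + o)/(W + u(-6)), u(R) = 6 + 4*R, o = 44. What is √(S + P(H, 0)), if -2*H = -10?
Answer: 2*I*√11973/13 ≈ 16.834*I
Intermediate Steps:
H = 5 (H = -½*(-10) = 5)
P(W, v) = (44 + v)/(-18 + W) (P(W, v) = (v + 44)/(W + (6 + 4*(-6))) = (44 + v)/(W + (6 - 24)) = (44 + v)/(W - 18) = (44 + v)/(-18 + W))
S = -280 (S = -300 + 20 = -280)
√(S + P(H, 0)) = √(-280 + (44 + 0)/(-18 + 5)) = √(-280 + 44/(-13)) = √(-280 - 1/13*44) = √(-280 - 44/13) = √(-3684/13) = 2*I*√11973/13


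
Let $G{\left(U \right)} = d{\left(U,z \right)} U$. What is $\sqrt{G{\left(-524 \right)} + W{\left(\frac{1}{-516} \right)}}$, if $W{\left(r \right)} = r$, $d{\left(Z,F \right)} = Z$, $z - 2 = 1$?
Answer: $\frac{\sqrt{18276876735}}{258} \approx 524.0$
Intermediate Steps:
$z = 3$ ($z = 2 + 1 = 3$)
$G{\left(U \right)} = U^{2}$ ($G{\left(U \right)} = U U = U^{2}$)
$\sqrt{G{\left(-524 \right)} + W{\left(\frac{1}{-516} \right)}} = \sqrt{\left(-524\right)^{2} + \frac{1}{-516}} = \sqrt{274576 - \frac{1}{516}} = \sqrt{\frac{141681215}{516}} = \frac{\sqrt{18276876735}}{258}$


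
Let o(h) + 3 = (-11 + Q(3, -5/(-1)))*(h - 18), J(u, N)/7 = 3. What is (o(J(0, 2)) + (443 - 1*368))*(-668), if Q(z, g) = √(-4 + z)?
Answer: -26052 - 2004*I ≈ -26052.0 - 2004.0*I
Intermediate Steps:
J(u, N) = 21 (J(u, N) = 7*3 = 21)
o(h) = -3 + (-18 + h)*(-11 + I) (o(h) = -3 + (-11 + √(-4 + 3))*(h - 18) = -3 + (-11 + √(-1))*(-18 + h) = -3 + (-11 + I)*(-18 + h) = -3 + (-18 + h)*(-11 + I))
(o(J(0, 2)) + (443 - 1*368))*(-668) = ((195 - 18*I + 21*(-11 + I)) + (443 - 1*368))*(-668) = ((195 - 18*I + (-231 + 21*I)) + (443 - 368))*(-668) = ((-36 + 3*I) + 75)*(-668) = (39 + 3*I)*(-668) = -26052 - 2004*I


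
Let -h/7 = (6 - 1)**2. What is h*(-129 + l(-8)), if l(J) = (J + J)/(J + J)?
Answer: 22400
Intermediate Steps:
l(J) = 1 (l(J) = (2*J)/((2*J)) = (2*J)*(1/(2*J)) = 1)
h = -175 (h = -7*(6 - 1)**2 = -7*5**2 = -7*25 = -175)
h*(-129 + l(-8)) = -175*(-129 + 1) = -175*(-128) = 22400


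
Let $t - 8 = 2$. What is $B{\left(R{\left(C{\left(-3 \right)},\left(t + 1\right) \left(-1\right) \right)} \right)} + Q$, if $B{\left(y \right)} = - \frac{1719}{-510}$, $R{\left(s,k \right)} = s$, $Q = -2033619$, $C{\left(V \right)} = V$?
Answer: $- \frac{345714657}{170} \approx -2.0336 \cdot 10^{6}$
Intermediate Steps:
$t = 10$ ($t = 8 + 2 = 10$)
$B{\left(y \right)} = \frac{573}{170}$ ($B{\left(y \right)} = \left(-1719\right) \left(- \frac{1}{510}\right) = \frac{573}{170}$)
$B{\left(R{\left(C{\left(-3 \right)},\left(t + 1\right) \left(-1\right) \right)} \right)} + Q = \frac{573}{170} - 2033619 = - \frac{345714657}{170}$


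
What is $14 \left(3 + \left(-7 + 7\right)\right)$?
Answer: $42$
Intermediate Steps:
$14 \left(3 + \left(-7 + 7\right)\right) = 14 \left(3 + 0\right) = 14 \cdot 3 = 42$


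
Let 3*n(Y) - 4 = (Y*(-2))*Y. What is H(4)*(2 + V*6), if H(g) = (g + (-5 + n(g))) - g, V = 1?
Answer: -344/3 ≈ -114.67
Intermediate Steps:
n(Y) = 4/3 - 2*Y²/3 (n(Y) = 4/3 + ((Y*(-2))*Y)/3 = 4/3 + ((-2*Y)*Y)/3 = 4/3 + (-2*Y²)/3 = 4/3 - 2*Y²/3)
H(g) = -11/3 - 2*g²/3 (H(g) = (g + (-5 + (4/3 - 2*g²/3))) - g = (g + (-11/3 - 2*g²/3)) - g = (-11/3 + g - 2*g²/3) - g = -11/3 - 2*g²/3)
H(4)*(2 + V*6) = (-11/3 - ⅔*4²)*(2 + 1*6) = (-11/3 - ⅔*16)*(2 + 6) = (-11/3 - 32/3)*8 = -43/3*8 = -344/3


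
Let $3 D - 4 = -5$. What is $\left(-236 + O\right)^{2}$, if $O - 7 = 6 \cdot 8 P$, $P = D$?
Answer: $60025$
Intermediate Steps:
$D = - \frac{1}{3}$ ($D = \frac{4}{3} + \frac{1}{3} \left(-5\right) = \frac{4}{3} - \frac{5}{3} = - \frac{1}{3} \approx -0.33333$)
$P = - \frac{1}{3} \approx -0.33333$
$O = -9$ ($O = 7 + 6 \cdot 8 \left(- \frac{1}{3}\right) = 7 + 48 \left(- \frac{1}{3}\right) = 7 - 16 = -9$)
$\left(-236 + O\right)^{2} = \left(-236 - 9\right)^{2} = \left(-245\right)^{2} = 60025$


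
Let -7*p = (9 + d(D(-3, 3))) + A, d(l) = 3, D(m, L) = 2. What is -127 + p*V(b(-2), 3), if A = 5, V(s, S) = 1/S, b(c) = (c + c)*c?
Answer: -2684/21 ≈ -127.81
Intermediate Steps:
b(c) = 2*c² (b(c) = (2*c)*c = 2*c²)
p = -17/7 (p = -((9 + 3) + 5)/7 = -(12 + 5)/7 = -⅐*17 = -17/7 ≈ -2.4286)
-127 + p*V(b(-2), 3) = -127 - 17/7/3 = -127 - 17/7*⅓ = -127 - 17/21 = -2684/21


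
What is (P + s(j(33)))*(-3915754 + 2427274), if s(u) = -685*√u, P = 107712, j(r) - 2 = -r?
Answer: -160327157760 + 1019608800*I*√31 ≈ -1.6033e+11 + 5.6769e+9*I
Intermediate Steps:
j(r) = 2 - r
(P + s(j(33)))*(-3915754 + 2427274) = (107712 - 685*√(2 - 1*33))*(-3915754 + 2427274) = (107712 - 685*√(2 - 33))*(-1488480) = (107712 - 685*I*√31)*(-1488480) = -160327157760 + 1019608800*I*√31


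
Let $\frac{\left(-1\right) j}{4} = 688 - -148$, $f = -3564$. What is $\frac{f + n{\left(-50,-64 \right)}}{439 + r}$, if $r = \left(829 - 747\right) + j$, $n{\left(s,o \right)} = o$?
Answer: $\frac{3628}{2823} \approx 1.2852$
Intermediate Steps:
$j = -3344$ ($j = - 4 \left(688 - -148\right) = - 4 \left(688 + 148\right) = \left(-4\right) 836 = -3344$)
$r = -3262$ ($r = \left(829 - 747\right) - 3344 = 82 - 3344 = -3262$)
$\frac{f + n{\left(-50,-64 \right)}}{439 + r} = \frac{-3564 - 64}{439 - 3262} = - \frac{3628}{-2823} = \left(-3628\right) \left(- \frac{1}{2823}\right) = \frac{3628}{2823}$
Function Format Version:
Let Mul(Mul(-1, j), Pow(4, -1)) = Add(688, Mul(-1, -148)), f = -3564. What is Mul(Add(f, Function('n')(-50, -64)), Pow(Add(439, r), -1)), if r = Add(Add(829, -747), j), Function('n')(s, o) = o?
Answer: Rational(3628, 2823) ≈ 1.2852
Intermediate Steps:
j = -3344 (j = Mul(-4, Add(688, Mul(-1, -148))) = Mul(-4, Add(688, 148)) = Mul(-4, 836) = -3344)
r = -3262 (r = Add(Add(829, -747), -3344) = Add(82, -3344) = -3262)
Mul(Add(f, Function('n')(-50, -64)), Pow(Add(439, r), -1)) = Mul(Add(-3564, -64), Pow(Add(439, -3262), -1)) = Mul(-3628, Pow(-2823, -1)) = Mul(-3628, Rational(-1, 2823)) = Rational(3628, 2823)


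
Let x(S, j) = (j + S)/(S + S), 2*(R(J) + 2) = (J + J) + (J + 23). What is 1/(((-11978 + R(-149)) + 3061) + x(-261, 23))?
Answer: -261/2383072 ≈ -0.00010952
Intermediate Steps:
R(J) = 19/2 + 3*J/2 (R(J) = -2 + ((J + J) + (J + 23))/2 = -2 + (2*J + (23 + J))/2 = -2 + (23 + 3*J)/2 = -2 + (23/2 + 3*J/2) = 19/2 + 3*J/2)
x(S, j) = (S + j)/(2*S) (x(S, j) = (S + j)/((2*S)) = (S + j)*(1/(2*S)) = (S + j)/(2*S))
1/(((-11978 + R(-149)) + 3061) + x(-261, 23)) = 1/(((-11978 + (19/2 + (3/2)*(-149))) + 3061) + (½)*(-261 + 23)/(-261)) = 1/(((-11978 + (19/2 - 447/2)) + 3061) + (½)*(-1/261)*(-238)) = 1/(((-11978 - 214) + 3061) + 119/261) = 1/((-12192 + 3061) + 119/261) = 1/(-9131 + 119/261) = 1/(-2383072/261) = -261/2383072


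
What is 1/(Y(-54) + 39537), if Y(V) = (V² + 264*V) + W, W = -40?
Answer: 1/28157 ≈ 3.5515e-5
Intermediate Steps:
Y(V) = -40 + V² + 264*V (Y(V) = (V² + 264*V) - 40 = -40 + V² + 264*V)
1/(Y(-54) + 39537) = 1/((-40 + (-54)² + 264*(-54)) + 39537) = 1/((-40 + 2916 - 14256) + 39537) = 1/(-11380 + 39537) = 1/28157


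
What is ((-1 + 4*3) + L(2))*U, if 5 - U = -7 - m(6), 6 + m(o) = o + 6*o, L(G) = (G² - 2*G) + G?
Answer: 624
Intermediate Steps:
L(G) = G² - G
m(o) = -6 + 7*o (m(o) = -6 + (o + 6*o) = -6 + 7*o)
U = 48 (U = 5 - (-7 - (-6 + 7*6)) = 5 - (-7 - (-6 + 42)) = 5 - (-7 - 1*36) = 5 - (-7 - 36) = 5 - 1*(-43) = 5 + 43 = 48)
((-1 + 4*3) + L(2))*U = ((-1 + 4*3) + 2*(-1 + 2))*48 = ((-1 + 12) + 2*1)*48 = (11 + 2)*48 = 13*48 = 624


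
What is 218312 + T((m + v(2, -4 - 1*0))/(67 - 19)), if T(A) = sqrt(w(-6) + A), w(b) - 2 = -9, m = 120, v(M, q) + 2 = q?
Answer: 218312 + I*sqrt(74)/4 ≈ 2.1831e+5 + 2.1506*I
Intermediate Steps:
v(M, q) = -2 + q
w(b) = -7 (w(b) = 2 - 9 = -7)
T(A) = sqrt(-7 + A)
218312 + T((m + v(2, -4 - 1*0))/(67 - 19)) = 218312 + sqrt(-7 + (120 + (-2 + (-4 - 1*0)))/(67 - 19)) = 218312 + sqrt(-7 + (120 + (-2 + (-4 + 0)))/48) = 218312 + sqrt(-7 + (120 + (-2 - 4))*(1/48)) = 218312 + sqrt(-7 + (120 - 6)*(1/48)) = 218312 + sqrt(-7 + 114*(1/48)) = 218312 + sqrt(-7 + 19/8) = 218312 + sqrt(-37/8) = 218312 + I*sqrt(74)/4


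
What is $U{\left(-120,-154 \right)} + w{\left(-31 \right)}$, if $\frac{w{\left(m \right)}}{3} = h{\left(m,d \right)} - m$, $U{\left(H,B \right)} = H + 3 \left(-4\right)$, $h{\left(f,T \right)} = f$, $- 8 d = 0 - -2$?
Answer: $-132$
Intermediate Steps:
$d = - \frac{1}{4}$ ($d = - \frac{0 - -2}{8} = - \frac{0 + 2}{8} = \left(- \frac{1}{8}\right) 2 = - \frac{1}{4} \approx -0.25$)
$U{\left(H,B \right)} = -12 + H$ ($U{\left(H,B \right)} = H - 12 = -12 + H$)
$w{\left(m \right)} = 0$ ($w{\left(m \right)} = 3 \left(m - m\right) = 3 \cdot 0 = 0$)
$U{\left(-120,-154 \right)} + w{\left(-31 \right)} = \left(-12 - 120\right) + 0 = -132 + 0 = -132$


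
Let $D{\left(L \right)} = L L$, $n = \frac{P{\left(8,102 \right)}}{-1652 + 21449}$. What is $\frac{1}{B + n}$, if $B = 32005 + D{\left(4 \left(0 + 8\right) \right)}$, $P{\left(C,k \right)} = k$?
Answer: $\frac{6599}{217958405} \approx 3.0276 \cdot 10^{-5}$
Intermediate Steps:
$n = \frac{34}{6599}$ ($n = \frac{102}{-1652 + 21449} = \frac{102}{19797} = 102 \cdot \frac{1}{19797} = \frac{34}{6599} \approx 0.0051523$)
$D{\left(L \right)} = L^{2}$
$B = 33029$ ($B = 32005 + \left(4 \left(0 + 8\right)\right)^{2} = 32005 + \left(4 \cdot 8\right)^{2} = 32005 + 32^{2} = 32005 + 1024 = 33029$)
$\frac{1}{B + n} = \frac{1}{33029 + \frac{34}{6599}} = \frac{1}{\frac{217958405}{6599}} = \frac{6599}{217958405}$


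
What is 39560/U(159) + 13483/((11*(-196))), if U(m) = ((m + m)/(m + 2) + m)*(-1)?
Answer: -14081347871/55877052 ≈ -252.01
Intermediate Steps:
U(m) = -m - 2*m/(2 + m) (U(m) = ((2*m)/(2 + m) + m)*(-1) = (2*m/(2 + m) + m)*(-1) = (m + 2*m/(2 + m))*(-1) = -m - 2*m/(2 + m))
39560/U(159) + 13483/((11*(-196))) = 39560/((-1*159*(4 + 159)/(2 + 159))) + 13483/((11*(-196))) = 39560/((-1*159*163/161)) + 13483/(-2156) = 39560/((-1*159*1/161*163)) + 13483*(-1/2156) = 39560/(-25917/161) - 13483/2156 = 39560*(-161/25917) - 13483/2156 = -6369160/25917 - 13483/2156 = -14081347871/55877052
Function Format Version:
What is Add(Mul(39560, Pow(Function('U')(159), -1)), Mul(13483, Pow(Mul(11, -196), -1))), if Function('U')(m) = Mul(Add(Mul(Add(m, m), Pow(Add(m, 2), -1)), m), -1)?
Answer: Rational(-14081347871, 55877052) ≈ -252.01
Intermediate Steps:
Function('U')(m) = Add(Mul(-1, m), Mul(-2, m, Pow(Add(2, m), -1))) (Function('U')(m) = Mul(Add(Mul(Mul(2, m), Pow(Add(2, m), -1)), m), -1) = Mul(Add(Mul(2, m, Pow(Add(2, m), -1)), m), -1) = Mul(Add(m, Mul(2, m, Pow(Add(2, m), -1))), -1) = Add(Mul(-1, m), Mul(-2, m, Pow(Add(2, m), -1))))
Add(Mul(39560, Pow(Function('U')(159), -1)), Mul(13483, Pow(Mul(11, -196), -1))) = Add(Mul(39560, Pow(Mul(-1, 159, Pow(Add(2, 159), -1), Add(4, 159)), -1)), Mul(13483, Pow(Mul(11, -196), -1))) = Add(Mul(39560, Pow(Mul(-1, 159, Pow(161, -1), 163), -1)), Mul(13483, Pow(-2156, -1))) = Add(Mul(39560, Pow(Mul(-1, 159, Rational(1, 161), 163), -1)), Mul(13483, Rational(-1, 2156))) = Add(Mul(39560, Pow(Rational(-25917, 161), -1)), Rational(-13483, 2156)) = Add(Mul(39560, Rational(-161, 25917)), Rational(-13483, 2156)) = Add(Rational(-6369160, 25917), Rational(-13483, 2156)) = Rational(-14081347871, 55877052)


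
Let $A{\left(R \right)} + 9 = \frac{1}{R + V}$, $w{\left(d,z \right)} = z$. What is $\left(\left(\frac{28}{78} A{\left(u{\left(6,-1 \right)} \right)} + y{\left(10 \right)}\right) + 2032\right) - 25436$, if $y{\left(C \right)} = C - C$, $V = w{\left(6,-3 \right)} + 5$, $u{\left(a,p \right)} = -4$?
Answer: $- \frac{912889}{39} \approx -23407.0$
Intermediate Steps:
$V = 2$ ($V = -3 + 5 = 2$)
$y{\left(C \right)} = 0$
$A{\left(R \right)} = -9 + \frac{1}{2 + R}$ ($A{\left(R \right)} = -9 + \frac{1}{R + 2} = -9 + \frac{1}{2 + R}$)
$\left(\left(\frac{28}{78} A{\left(u{\left(6,-1 \right)} \right)} + y{\left(10 \right)}\right) + 2032\right) - 25436 = \left(\left(\frac{28}{78} \frac{-17 - -36}{2 - 4} + 0\right) + 2032\right) - 25436 = \left(\left(28 \cdot \frac{1}{78} \frac{-17 + 36}{-2} + 0\right) + 2032\right) - 25436 = \left(\left(\frac{14 \left(\left(- \frac{1}{2}\right) 19\right)}{39} + 0\right) + 2032\right) - 25436 = \left(\left(\frac{14}{39} \left(- \frac{19}{2}\right) + 0\right) + 2032\right) - 25436 = \left(\left(- \frac{133}{39} + 0\right) + 2032\right) - 25436 = \left(- \frac{133}{39} + 2032\right) - 25436 = \frac{79115}{39} - 25436 = - \frac{912889}{39}$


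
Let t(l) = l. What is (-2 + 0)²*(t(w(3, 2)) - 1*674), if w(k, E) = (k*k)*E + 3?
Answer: -2612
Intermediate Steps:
w(k, E) = 3 + E*k² (w(k, E) = k²*E + 3 = E*k² + 3 = 3 + E*k²)
(-2 + 0)²*(t(w(3, 2)) - 1*674) = (-2 + 0)²*((3 + 2*3²) - 1*674) = (-2)²*((3 + 2*9) - 674) = 4*((3 + 18) - 674) = 4*(21 - 674) = 4*(-653) = -2612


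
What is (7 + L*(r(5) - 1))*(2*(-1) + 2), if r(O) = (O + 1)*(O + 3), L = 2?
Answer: 0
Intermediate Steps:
r(O) = (1 + O)*(3 + O)
(7 + L*(r(5) - 1))*(2*(-1) + 2) = (7 + 2*((3 + 5**2 + 4*5) - 1))*(2*(-1) + 2) = (7 + 2*((3 + 25 + 20) - 1))*(-2 + 2) = (7 + 2*(48 - 1))*0 = (7 + 2*47)*0 = (7 + 94)*0 = 101*0 = 0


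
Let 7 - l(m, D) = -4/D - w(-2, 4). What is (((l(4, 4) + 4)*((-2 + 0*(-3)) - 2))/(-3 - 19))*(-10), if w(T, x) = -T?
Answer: -280/11 ≈ -25.455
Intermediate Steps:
l(m, D) = 9 + 4/D (l(m, D) = 7 - (-4/D - (-1)*(-2)) = 7 - (-4/D - 1*2) = 7 - (-4/D - 2) = 7 - (-2 - 4/D) = 7 + (2 + 4/D) = 9 + 4/D)
(((l(4, 4) + 4)*((-2 + 0*(-3)) - 2))/(-3 - 19))*(-10) = ((((9 + 4/4) + 4)*((-2 + 0*(-3)) - 2))/(-3 - 19))*(-10) = ((((9 + 4*(¼)) + 4)*((-2 + 0) - 2))/(-22))*(-10) = -((9 + 1) + 4)*(-2 - 2)/22*(-10) = -(10 + 4)*(-4)/22*(-10) = -7*(-4)/11*(-10) = -1/22*(-56)*(-10) = (28/11)*(-10) = -280/11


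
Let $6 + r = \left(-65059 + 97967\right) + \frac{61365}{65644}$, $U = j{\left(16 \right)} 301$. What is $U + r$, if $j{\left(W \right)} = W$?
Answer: $\frac{2476021757}{65644} \approx 37719.0$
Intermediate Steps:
$U = 4816$ ($U = 16 \cdot 301 = 4816$)
$r = \frac{2159880253}{65644}$ ($r = -6 + \left(\left(-65059 + 97967\right) + \frac{61365}{65644}\right) = -6 + \left(32908 + 61365 \cdot \frac{1}{65644}\right) = -6 + \left(32908 + \frac{61365}{65644}\right) = -6 + \frac{2160274117}{65644} = \frac{2159880253}{65644} \approx 32903.0$)
$U + r = 4816 + \frac{2159880253}{65644} = \frac{2476021757}{65644}$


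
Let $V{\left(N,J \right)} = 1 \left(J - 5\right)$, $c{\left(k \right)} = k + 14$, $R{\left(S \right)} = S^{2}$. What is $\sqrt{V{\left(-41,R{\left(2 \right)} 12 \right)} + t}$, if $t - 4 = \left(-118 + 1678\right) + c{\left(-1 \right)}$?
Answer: $18 \sqrt{5} \approx 40.249$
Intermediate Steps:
$c{\left(k \right)} = 14 + k$
$V{\left(N,J \right)} = -5 + J$ ($V{\left(N,J \right)} = 1 \left(-5 + J\right) = -5 + J$)
$t = 1577$ ($t = 4 + \left(\left(-118 + 1678\right) + \left(14 - 1\right)\right) = 4 + \left(1560 + 13\right) = 4 + 1573 = 1577$)
$\sqrt{V{\left(-41,R{\left(2 \right)} 12 \right)} + t} = \sqrt{\left(-5 + 2^{2} \cdot 12\right) + 1577} = \sqrt{\left(-5 + 4 \cdot 12\right) + 1577} = \sqrt{\left(-5 + 48\right) + 1577} = \sqrt{43 + 1577} = \sqrt{1620} = 18 \sqrt{5}$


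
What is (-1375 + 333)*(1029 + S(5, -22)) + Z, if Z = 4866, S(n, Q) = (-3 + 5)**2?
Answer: -1071520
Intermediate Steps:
S(n, Q) = 4 (S(n, Q) = 2**2 = 4)
(-1375 + 333)*(1029 + S(5, -22)) + Z = (-1375 + 333)*(1029 + 4) + 4866 = -1042*1033 + 4866 = -1076386 + 4866 = -1071520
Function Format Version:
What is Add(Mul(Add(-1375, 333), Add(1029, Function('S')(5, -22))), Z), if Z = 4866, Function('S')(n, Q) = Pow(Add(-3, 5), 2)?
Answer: -1071520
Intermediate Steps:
Function('S')(n, Q) = 4 (Function('S')(n, Q) = Pow(2, 2) = 4)
Add(Mul(Add(-1375, 333), Add(1029, Function('S')(5, -22))), Z) = Add(Mul(Add(-1375, 333), Add(1029, 4)), 4866) = Add(Mul(-1042, 1033), 4866) = Add(-1076386, 4866) = -1071520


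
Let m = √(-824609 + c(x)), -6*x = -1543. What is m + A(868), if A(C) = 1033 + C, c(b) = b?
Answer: 1901 + I*√29676666/6 ≈ 1901.0 + 907.94*I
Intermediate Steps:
x = 1543/6 (x = -⅙*(-1543) = 1543/6 ≈ 257.17)
m = I*√29676666/6 (m = √(-824609 + 1543/6) = √(-4946111/6) = I*√29676666/6 ≈ 907.94*I)
m + A(868) = I*√29676666/6 + (1033 + 868) = I*√29676666/6 + 1901 = 1901 + I*√29676666/6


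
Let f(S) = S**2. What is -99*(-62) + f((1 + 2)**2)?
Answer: 6219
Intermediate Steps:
-99*(-62) + f((1 + 2)**2) = -99*(-62) + ((1 + 2)**2)**2 = 6138 + (3**2)**2 = 6138 + 9**2 = 6138 + 81 = 6219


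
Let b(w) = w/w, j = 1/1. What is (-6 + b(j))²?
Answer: 25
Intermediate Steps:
j = 1
b(w) = 1
(-6 + b(j))² = (-6 + 1)² = (-5)² = 25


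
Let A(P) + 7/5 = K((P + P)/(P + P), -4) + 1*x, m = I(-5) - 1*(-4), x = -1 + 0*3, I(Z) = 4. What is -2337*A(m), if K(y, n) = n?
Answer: 74784/5 ≈ 14957.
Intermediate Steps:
x = -1 (x = -1 + 0 = -1)
m = 8 (m = 4 - 1*(-4) = 4 + 4 = 8)
A(P) = -32/5 (A(P) = -7/5 + (-4 + 1*(-1)) = -7/5 + (-4 - 1) = -7/5 - 5 = -32/5)
-2337*A(m) = -2337*(-32/5) = 74784/5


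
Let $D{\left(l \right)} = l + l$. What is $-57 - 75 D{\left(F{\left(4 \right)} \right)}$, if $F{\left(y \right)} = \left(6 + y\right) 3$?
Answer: $-4557$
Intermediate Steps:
$F{\left(y \right)} = 18 + 3 y$
$D{\left(l \right)} = 2 l$
$-57 - 75 D{\left(F{\left(4 \right)} \right)} = -57 - 75 \cdot 2 \left(18 + 3 \cdot 4\right) = -57 - 75 \cdot 2 \left(18 + 12\right) = -57 - 75 \cdot 2 \cdot 30 = -57 - 4500 = -4557$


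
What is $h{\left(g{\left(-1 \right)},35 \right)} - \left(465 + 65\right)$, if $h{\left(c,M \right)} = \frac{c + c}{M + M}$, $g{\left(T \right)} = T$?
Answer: $- \frac{18551}{35} \approx -530.03$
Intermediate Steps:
$h{\left(c,M \right)} = \frac{c}{M}$ ($h{\left(c,M \right)} = \frac{2 c}{2 M} = 2 c \frac{1}{2 M} = \frac{c}{M}$)
$h{\left(g{\left(-1 \right)},35 \right)} - \left(465 + 65\right) = - \frac{1}{35} - \left(465 + 65\right) = \left(-1\right) \frac{1}{35} - 530 = - \frac{1}{35} - 530 = - \frac{18551}{35}$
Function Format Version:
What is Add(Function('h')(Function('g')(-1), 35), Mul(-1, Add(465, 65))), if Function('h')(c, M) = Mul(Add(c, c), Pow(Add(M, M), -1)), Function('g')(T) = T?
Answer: Rational(-18551, 35) ≈ -530.03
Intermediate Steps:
Function('h')(c, M) = Mul(c, Pow(M, -1)) (Function('h')(c, M) = Mul(Mul(2, c), Pow(Mul(2, M), -1)) = Mul(Mul(2, c), Mul(Rational(1, 2), Pow(M, -1))) = Mul(c, Pow(M, -1)))
Add(Function('h')(Function('g')(-1), 35), Mul(-1, Add(465, 65))) = Add(Mul(-1, Pow(35, -1)), Mul(-1, Add(465, 65))) = Add(Mul(-1, Rational(1, 35)), Mul(-1, 530)) = Add(Rational(-1, 35), -530) = Rational(-18551, 35)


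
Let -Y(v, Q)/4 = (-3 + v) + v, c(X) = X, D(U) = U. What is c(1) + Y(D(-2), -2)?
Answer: 29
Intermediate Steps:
Y(v, Q) = 12 - 8*v (Y(v, Q) = -4*((-3 + v) + v) = -4*(-3 + 2*v) = 12 - 8*v)
c(1) + Y(D(-2), -2) = 1 + (12 - 8*(-2)) = 1 + (12 + 16) = 1 + 28 = 29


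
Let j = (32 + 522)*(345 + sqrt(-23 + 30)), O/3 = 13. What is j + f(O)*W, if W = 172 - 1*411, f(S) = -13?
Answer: 194237 + 554*sqrt(7) ≈ 1.9570e+5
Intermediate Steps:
O = 39 (O = 3*13 = 39)
j = 191130 + 554*sqrt(7) (j = 554*(345 + sqrt(7)) = 191130 + 554*sqrt(7) ≈ 1.9260e+5)
W = -239 (W = 172 - 411 = -239)
j + f(O)*W = (191130 + 554*sqrt(7)) - 13*(-239) = (191130 + 554*sqrt(7)) + 3107 = 194237 + 554*sqrt(7)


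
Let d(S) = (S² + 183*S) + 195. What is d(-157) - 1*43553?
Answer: -47440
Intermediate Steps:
d(S) = 195 + S² + 183*S
d(-157) - 1*43553 = (195 + (-157)² + 183*(-157)) - 1*43553 = (195 + 24649 - 28731) - 43553 = -3887 - 43553 = -47440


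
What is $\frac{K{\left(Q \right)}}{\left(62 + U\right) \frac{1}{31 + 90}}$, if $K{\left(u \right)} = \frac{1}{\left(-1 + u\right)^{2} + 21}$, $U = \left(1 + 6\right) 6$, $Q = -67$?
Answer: $\frac{121}{483080} \approx 0.00025048$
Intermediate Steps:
$U = 42$ ($U = 7 \cdot 6 = 42$)
$K{\left(u \right)} = \frac{1}{21 + \left(-1 + u\right)^{2}}$
$\frac{K{\left(Q \right)}}{\left(62 + U\right) \frac{1}{31 + 90}} = \frac{1}{\left(21 + \left(-1 - 67\right)^{2}\right) \frac{62 + 42}{31 + 90}} = \frac{1}{\left(21 + \left(-68\right)^{2}\right) \frac{104}{121}} = \frac{1}{\left(21 + 4624\right) 104 \cdot \frac{1}{121}} = \frac{1}{4645 \cdot \frac{104}{121}} = \frac{1}{4645} \cdot \frac{121}{104} = \frac{121}{483080}$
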